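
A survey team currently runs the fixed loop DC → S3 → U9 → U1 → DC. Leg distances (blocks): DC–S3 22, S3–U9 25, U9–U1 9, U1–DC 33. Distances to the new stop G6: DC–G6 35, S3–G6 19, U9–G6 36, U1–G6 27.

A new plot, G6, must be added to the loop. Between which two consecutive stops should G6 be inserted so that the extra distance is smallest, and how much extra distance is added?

Insertion cost between consecutive stops i–j is d(i,G6) + d(G6,j) − d(i,j):
  between DC and S3: 35 + 19 − 22 = 32
  between S3 and U9: 19 + 36 − 25 = 30
  between U9 and U1: 36 + 27 − 9 = 54
  between U1 and DC: 27 + 35 − 33 = 29
Cheapest insertion is between U1 and DC, adding 29.
New total = 89 + 29 = 118.

Minimum extra distance: 29 blocks, inserting G6 between U1 and DC.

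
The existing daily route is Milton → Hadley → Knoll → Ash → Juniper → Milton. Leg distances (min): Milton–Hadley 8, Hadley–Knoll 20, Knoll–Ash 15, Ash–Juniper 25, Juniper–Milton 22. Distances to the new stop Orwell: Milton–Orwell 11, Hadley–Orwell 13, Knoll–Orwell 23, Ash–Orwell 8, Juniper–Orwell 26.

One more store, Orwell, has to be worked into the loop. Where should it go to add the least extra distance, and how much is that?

Insertion cost between consecutive stops i–j is d(i,Orwell) + d(Orwell,j) − d(i,j):
  between Milton and Hadley: 11 + 13 − 8 = 16
  between Hadley and Knoll: 13 + 23 − 20 = 16
  between Knoll and Ash: 23 + 8 − 15 = 16
  between Ash and Juniper: 8 + 26 − 25 = 9
  between Juniper and Milton: 26 + 11 − 22 = 15
Cheapest insertion is between Ash and Juniper, adding 9.
New total = 90 + 9 = 99.

Adding 9 min by placing Orwell on the Ash–Juniper leg.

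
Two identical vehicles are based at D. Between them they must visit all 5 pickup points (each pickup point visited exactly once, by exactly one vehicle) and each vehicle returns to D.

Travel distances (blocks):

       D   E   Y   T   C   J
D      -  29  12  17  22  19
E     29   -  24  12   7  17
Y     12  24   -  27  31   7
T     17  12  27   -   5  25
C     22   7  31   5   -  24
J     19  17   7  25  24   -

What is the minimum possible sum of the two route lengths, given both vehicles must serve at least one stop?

Minimum combined distance: 89 blocks.

Try each way of splitting the stops between the two vehicles (each non-empty) and, for each split, find the best tour for each vehicle:
  {E} + {Y, T, C, J}: 58 + 65 = 123
  {Y} + {E, T, C, J}: 24 + 65 = 89
  {E, Y} + {T, C, J}: 65 + 65 = 130
  {T} + {E, Y, C, J}: 34 + 65 = 99
  {E, T} + {Y, C, J}: 58 + 65 = 123
  {Y, T} + {E, C, J}: 56 + 65 = 121
  … (15 splits in total)
Best: vehicle 1 D → Y → D = 24; vehicle 2 D → T → C → E → J → D = 65; combined 89.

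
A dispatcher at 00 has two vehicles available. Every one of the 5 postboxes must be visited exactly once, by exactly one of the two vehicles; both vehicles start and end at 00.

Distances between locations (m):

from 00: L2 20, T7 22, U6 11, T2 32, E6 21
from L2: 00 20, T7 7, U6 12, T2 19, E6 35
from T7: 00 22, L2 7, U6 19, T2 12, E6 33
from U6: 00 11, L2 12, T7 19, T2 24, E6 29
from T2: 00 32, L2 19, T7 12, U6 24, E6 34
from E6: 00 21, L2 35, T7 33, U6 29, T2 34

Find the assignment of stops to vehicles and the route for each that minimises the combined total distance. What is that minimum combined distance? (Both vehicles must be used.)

116 m — the smallest possible combined total.

Try each way of splitting the stops between the two vehicles (each non-empty) and, for each split, find the best tour for each vehicle:
  {L2} + {T7, U6, T2, E6}: 40 + 97 = 137
  {T7} + {L2, U6, T2, E6}: 44 + 97 = 141
  {L2, T7} + {U6, T2, E6}: 49 + 90 = 139
  {U6} + {L2, T7, T2, E6}: 22 + 94 = 116
  {L2, U6} + {T7, T2, E6}: 43 + 89 = 132
  {T7, U6} + {L2, T2, E6}: 52 + 94 = 146
  … (15 splits in total)
Best: vehicle 1 00 → U6 → 00 = 22; vehicle 2 00 → L2 → T7 → T2 → E6 → 00 = 94; combined 116.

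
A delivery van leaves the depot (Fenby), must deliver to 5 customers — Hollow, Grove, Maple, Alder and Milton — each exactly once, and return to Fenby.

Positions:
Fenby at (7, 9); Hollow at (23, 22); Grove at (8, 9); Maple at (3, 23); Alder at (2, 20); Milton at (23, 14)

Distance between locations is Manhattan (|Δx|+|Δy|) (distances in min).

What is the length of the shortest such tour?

Minimum total distance: 70 min.

There are 60 distinct closed tours to check (reversals are equivalent).
Fenby-Hollow-Grove-Maple-Alder-Milton-Fenby: 29+28+19+4+27+21 = 128
Fenby-Hollow-Grove-Maple-Milton-Alder-Fenby: 29+28+19+29+27+16 = 148
Fenby-Hollow-Grove-Alder-Maple-Milton-Fenby: 29+28+17+4+29+21 = 128
Fenby-Hollow-Grove-Alder-Milton-Maple-Fenby: 29+28+17+27+29+18 = 148
Fenby-Hollow-Grove-Milton-Maple-Alder-Fenby: 29+28+20+29+4+16 = 126
Fenby-Hollow-Grove-Milton-Alder-Maple-Fenby: 29+28+20+27+4+18 = 126
Fenby-Hollow-Maple-Grove-Alder-Milton-Fenby: 29+21+19+17+27+21 = 134
Fenby-Hollow-Maple-Grove-Milton-Alder-Fenby: 29+21+19+20+27+16 = 132
Fenby-Hollow-Maple-Alder-Grove-Milton-Fenby: 29+21+4+17+20+21 = 112
Fenby-Hollow-Maple-Alder-Milton-Grove-Fenby: 29+21+4+27+20+1 = 102
Fenby-Hollow-Maple-Milton-Grove-Alder-Fenby: 29+21+29+20+17+16 = 132
Fenby-Hollow-Maple-Milton-Alder-Grove-Fenby: 29+21+29+27+17+1 = 124
Fenby-Hollow-Alder-Grove-Maple-Milton-Fenby: 29+23+17+19+29+21 = 138
Fenby-Hollow-Alder-Grove-Milton-Maple-Fenby: 29+23+17+20+29+18 = 136
… (46 more)
Fenby-Grove-Milton-Hollow-Maple-Alder-Fenby: 1+20+8+21+4+16 = 70  ← best
The minimum is 70.
One optimal route: Fenby → Grove → Milton → Hollow → Maple → Alder → Fenby (or its reverse).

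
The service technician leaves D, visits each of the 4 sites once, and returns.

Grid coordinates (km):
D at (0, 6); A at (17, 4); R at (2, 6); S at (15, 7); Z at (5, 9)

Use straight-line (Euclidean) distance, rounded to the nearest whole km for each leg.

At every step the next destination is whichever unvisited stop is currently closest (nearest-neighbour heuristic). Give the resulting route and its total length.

Total distance 37 km via the nearest-neighbour route D → R → Z → S → A → D.

At D the remaining stops are R 2, Z 6, S 15, A 17; go to R.
At R the remaining stops are Z 4, S 13, A 15; go to Z.
At Z the remaining stops are S 10, A 13; go to S.
At S the remaining stops are A 4; go to A.
Return A→D: 17.
Total = 2 + 4 + 10 + 4 + 17 = 37.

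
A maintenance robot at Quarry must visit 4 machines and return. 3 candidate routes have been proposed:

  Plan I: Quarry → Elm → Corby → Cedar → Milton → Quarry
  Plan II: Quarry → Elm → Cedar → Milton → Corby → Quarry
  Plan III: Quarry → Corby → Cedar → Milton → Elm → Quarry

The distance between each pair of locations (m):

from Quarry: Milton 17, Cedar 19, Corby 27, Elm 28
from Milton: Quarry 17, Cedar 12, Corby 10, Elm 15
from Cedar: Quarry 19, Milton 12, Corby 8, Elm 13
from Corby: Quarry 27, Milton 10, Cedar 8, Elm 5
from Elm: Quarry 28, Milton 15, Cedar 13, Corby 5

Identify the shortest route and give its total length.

Plan I: 28 + 5 + 8 + 12 + 17 = 70
Plan II: 28 + 13 + 12 + 10 + 27 = 90
Plan III: 27 + 8 + 12 + 15 + 28 = 90

70 m — Plan I is the shortest.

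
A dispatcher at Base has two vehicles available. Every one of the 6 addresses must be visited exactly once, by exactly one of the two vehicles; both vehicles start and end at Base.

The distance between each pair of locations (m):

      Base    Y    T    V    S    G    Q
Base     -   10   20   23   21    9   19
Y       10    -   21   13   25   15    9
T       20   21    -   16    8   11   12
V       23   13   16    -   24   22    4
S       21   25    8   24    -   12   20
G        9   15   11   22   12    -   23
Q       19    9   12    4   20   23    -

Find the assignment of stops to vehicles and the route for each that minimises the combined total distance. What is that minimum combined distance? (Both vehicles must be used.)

86 m — the smallest possible combined total.

Try each way of splitting the stops between the two vehicles (each non-empty) and, for each split, find the best tour for each vehicle:
  {Y} + {T, V, S, G, Q}: 20 + 68 = 88
  {T} + {Y, V, S, G, Q}: 40 + 68 = 108
  {Y, T} + {V, S, G, Q}: 51 + 68 = 119
  {V} + {Y, T, S, G, Q}: 46 + 60 = 106
  {Y, V} + {T, S, G, Q}: 46 + 60 = 106
  {T, V} + {Y, S, G, Q}: 59 + 60 = 119
  … (31 splits in total)
  {G} + {Y, T, V, S, Q}: 18 + 68 = 86  ← best
Best: vehicle 1 Base → G → Base = 18; vehicle 2 Base → Y → V → Q → T → S → Base = 68; combined 86.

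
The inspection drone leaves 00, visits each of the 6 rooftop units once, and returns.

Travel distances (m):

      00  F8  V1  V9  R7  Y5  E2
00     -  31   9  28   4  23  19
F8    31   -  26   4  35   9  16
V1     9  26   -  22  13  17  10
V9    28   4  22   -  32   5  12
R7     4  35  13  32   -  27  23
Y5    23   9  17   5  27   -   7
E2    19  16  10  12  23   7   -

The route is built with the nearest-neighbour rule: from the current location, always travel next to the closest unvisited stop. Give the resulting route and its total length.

From 00: distances to unvisited — R7=4, V1=9, E2=19, Y5=23, V9=28, F8=31. Nearest is R7 (4).
From R7: distances to unvisited — V1=13, E2=23, Y5=27, V9=32, F8=35. Nearest is V1 (13).
From V1: distances to unvisited — E2=10, Y5=17, V9=22, F8=26. Nearest is E2 (10).
From E2: distances to unvisited — Y5=7, V9=12, F8=16. Nearest is Y5 (7).
From Y5: distances to unvisited — V9=5, F8=9. Nearest is V9 (5).
From V9: distances to unvisited — F8=4. Nearest is F8 (4).
Return F8→00: 31.
Total = 4 + 13 + 10 + 7 + 5 + 4 + 31 = 74.

Nearest-neighbour total = 74 m; route 00 → R7 → V1 → E2 → Y5 → V9 → F8 → 00.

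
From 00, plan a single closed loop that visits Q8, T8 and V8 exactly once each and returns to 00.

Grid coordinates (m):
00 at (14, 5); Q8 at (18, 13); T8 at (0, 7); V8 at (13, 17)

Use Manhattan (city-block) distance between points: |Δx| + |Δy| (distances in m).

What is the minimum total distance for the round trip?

60 m — the shortest possible round trip.

00 - Q8 - T8 - V8 - 00: 12+24+23+13 = 72
00 - Q8 - V8 - T8 - 00: 12+9+23+16 = 60
00 - T8 - Q8 - V8 - 00: 16+24+9+13 = 62
The minimum is 60.
One optimal route: 00 → Q8 → V8 → T8 → 00 (or its reverse).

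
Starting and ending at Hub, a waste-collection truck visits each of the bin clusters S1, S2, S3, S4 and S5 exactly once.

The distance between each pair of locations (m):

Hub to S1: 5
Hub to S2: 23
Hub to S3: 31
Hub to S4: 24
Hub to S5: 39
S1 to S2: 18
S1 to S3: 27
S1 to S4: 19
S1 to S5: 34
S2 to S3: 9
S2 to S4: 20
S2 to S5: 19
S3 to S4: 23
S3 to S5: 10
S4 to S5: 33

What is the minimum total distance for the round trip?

With 5 stops there are 5!/2 = 60 distinct round trips (a route and its reverse cost the same).
Hub → S1 → S2 → S3 → S4 → S5 → Hub: 5+18+9+23+33+39 = 127
Hub → S1 → S2 → S3 → S5 → S4 → Hub: 5+18+9+10+33+24 = 99
Hub → S1 → S2 → S4 → S3 → S5 → Hub: 5+18+20+23+10+39 = 115
Hub → S1 → S2 → S4 → S5 → S3 → Hub: 5+18+20+33+10+31 = 117
Hub → S1 → S2 → S5 → S3 → S4 → Hub: 5+18+19+10+23+24 = 99
Hub → S1 → S2 → S5 → S4 → S3 → Hub: 5+18+19+33+23+31 = 129
Hub → S1 → S3 → S2 → S4 → S5 → Hub: 5+27+9+20+33+39 = 133
Hub → S1 → S3 → S2 → S5 → S4 → Hub: 5+27+9+19+33+24 = 117
Hub → S1 → S3 → S4 → S2 → S5 → Hub: 5+27+23+20+19+39 = 133
Hub → S1 → S3 → S4 → S5 → S2 → Hub: 5+27+23+33+19+23 = 130
Hub → S1 → S3 → S5 → S2 → S4 → Hub: 5+27+10+19+20+24 = 105
Hub → S1 → S3 → S5 → S4 → S2 → Hub: 5+27+10+33+20+23 = 118
Hub → S1 → S4 → S2 → S3 → S5 → Hub: 5+19+20+9+10+39 = 102
Hub → S1 → S4 → S2 → S5 → S3 → Hub: 5+19+20+19+10+31 = 104
… (46 more)
The minimum is 99.
One optimal route: Hub → S1 → S2 → S3 → S5 → S4 → Hub (or its reverse).

Shortest round trip = 99 m.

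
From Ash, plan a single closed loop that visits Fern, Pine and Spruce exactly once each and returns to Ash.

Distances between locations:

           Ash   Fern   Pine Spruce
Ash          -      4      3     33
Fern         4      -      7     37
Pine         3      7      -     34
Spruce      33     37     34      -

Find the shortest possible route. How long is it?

There are 3 distinct closed tours to check (reversals are equivalent).
Ash→Fern→Pine→Spruce→Ash: 4+7+34+33 = 78
Ash→Fern→Spruce→Pine→Ash: 4+37+34+3 = 78
Ash→Pine→Fern→Spruce→Ash: 3+7+37+33 = 80
The minimum is 78.
One optimal route: Ash → Fern → Pine → Spruce → Ash (or its reverse).

Minimum total distance: 78.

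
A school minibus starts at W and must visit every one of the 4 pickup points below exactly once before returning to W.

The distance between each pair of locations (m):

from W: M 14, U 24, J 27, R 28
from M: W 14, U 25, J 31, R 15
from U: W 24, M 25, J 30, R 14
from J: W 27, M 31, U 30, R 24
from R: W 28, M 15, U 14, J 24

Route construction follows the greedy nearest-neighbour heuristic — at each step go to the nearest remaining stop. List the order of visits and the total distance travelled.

W → [M:14 / U:24 / J:27 / R:28] → M (14)
M → [R:15 / U:25 / J:31] → R (15)
R → [U:14 / J:24] → U (14)
U → [J:30] → J (30)
Return J→W: 27.
Total = 14 + 15 + 14 + 30 + 27 = 100.

Nearest-neighbour total = 100 m; route W → M → R → U → J → W.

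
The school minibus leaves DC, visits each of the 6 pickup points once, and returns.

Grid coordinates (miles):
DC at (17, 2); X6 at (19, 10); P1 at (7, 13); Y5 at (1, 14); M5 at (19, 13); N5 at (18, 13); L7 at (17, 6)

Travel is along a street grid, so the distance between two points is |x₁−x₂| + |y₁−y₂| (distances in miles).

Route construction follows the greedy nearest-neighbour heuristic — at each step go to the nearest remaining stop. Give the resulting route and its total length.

At DC the remaining stops are L7 4, X6 10, N5 12, M5 13, P1 21, Y5 28; go to L7.
At L7 the remaining stops are X6 6, N5 8, M5 9, P1 17, Y5 24; go to X6.
At X6 the remaining stops are M5 3, N5 4, P1 15, Y5 22; go to M5.
At M5 the remaining stops are N5 1, P1 12, Y5 19; go to N5.
At N5 the remaining stops are P1 11, Y5 18; go to P1.
At P1 the remaining stops are Y5 7; go to Y5.
Return Y5→DC: 28.
Total = 4 + 6 + 3 + 1 + 11 + 7 + 28 = 60.

60 miles along DC → L7 → X6 → M5 → N5 → P1 → Y5 → DC.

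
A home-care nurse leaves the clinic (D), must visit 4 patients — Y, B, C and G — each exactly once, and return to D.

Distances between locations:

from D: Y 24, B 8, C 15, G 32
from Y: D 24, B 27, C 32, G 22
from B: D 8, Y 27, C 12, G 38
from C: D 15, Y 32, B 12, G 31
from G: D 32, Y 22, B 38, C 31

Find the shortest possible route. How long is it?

Shortest round trip = 97.

D → Y → B → C → G → D: 24+27+12+31+32 = 126
D → Y → B → G → C → D: 24+27+38+31+15 = 135
D → Y → C → B → G → D: 24+32+12+38+32 = 138
D → Y → C → G → B → D: 24+32+31+38+8 = 133
D → Y → G → B → C → D: 24+22+38+12+15 = 111
D → Y → G → C → B → D: 24+22+31+12+8 = 97
D → B → Y → C → G → D: 8+27+32+31+32 = 130
D → B → Y → G → C → D: 8+27+22+31+15 = 103
D → B → C → Y → G → D: 8+12+32+22+32 = 106
D → B → G → Y → C → D: 8+38+22+32+15 = 115
D → C → Y → B → G → D: 15+32+27+38+32 = 144
D → C → B → Y → G → D: 15+12+27+22+32 = 108
The minimum is 97.
One optimal route: D → Y → G → C → B → D (or its reverse).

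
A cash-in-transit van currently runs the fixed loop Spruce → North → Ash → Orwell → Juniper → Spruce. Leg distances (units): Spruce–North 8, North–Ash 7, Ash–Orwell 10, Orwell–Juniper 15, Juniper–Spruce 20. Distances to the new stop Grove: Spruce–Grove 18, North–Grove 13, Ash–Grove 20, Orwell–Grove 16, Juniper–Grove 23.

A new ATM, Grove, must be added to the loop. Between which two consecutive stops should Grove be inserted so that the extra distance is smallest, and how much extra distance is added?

Adding 21 by placing Grove on the Juniper–Spruce leg.

Insertion cost between consecutive stops i–j is d(i,Grove) + d(Grove,j) − d(i,j):
  between Spruce and North: 18 + 13 − 8 = 23
  between North and Ash: 13 + 20 − 7 = 26
  between Ash and Orwell: 20 + 16 − 10 = 26
  between Orwell and Juniper: 16 + 23 − 15 = 24
  between Juniper and Spruce: 23 + 18 − 20 = 21
Cheapest insertion is between Juniper and Spruce, adding 21.
New total = 60 + 21 = 81.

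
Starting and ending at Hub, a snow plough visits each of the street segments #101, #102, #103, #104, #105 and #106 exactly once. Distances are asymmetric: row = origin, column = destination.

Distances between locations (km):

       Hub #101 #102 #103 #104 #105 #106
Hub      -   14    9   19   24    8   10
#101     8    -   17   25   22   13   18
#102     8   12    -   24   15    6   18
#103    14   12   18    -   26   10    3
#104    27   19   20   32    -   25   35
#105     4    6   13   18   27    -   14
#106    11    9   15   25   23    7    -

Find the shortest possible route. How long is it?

Hub→#101→#102→#103→#104→#105→#106→Hub: 14+17+24+26+25+14+11 = 131
Hub→#101→#102→#103→#104→#106→#105→Hub: 14+17+24+26+35+7+4 = 127
Hub→#101→#102→#103→#105→#104→#106→Hub: 14+17+24+10+27+35+11 = 138
Hub→#101→#102→#103→#105→#106→#104→Hub: 14+17+24+10+14+23+27 = 129
Hub→#101→#102→#103→#106→#104→#105→Hub: 14+17+24+3+23+25+4 = 110
Hub→#101→#102→#103→#106→#105→#104→Hub: 14+17+24+3+7+27+27 = 119
Hub→#101→#102→#104→#103→#105→#106→Hub: 14+17+15+32+10+14+11 = 113
Hub→#101→#102→#104→#103→#106→#105→Hub: 14+17+15+32+3+7+4 = 92
… (712 more)
Hub→#102→#104→#103→#106→#105→#101→Hub: 9+15+32+3+7+6+8 = 80  ← best
The minimum is 80.
One optimal route: Hub → #102 → #104 → #103 → #106 → #105 → #101 → Hub.

80 km — the shortest possible round trip.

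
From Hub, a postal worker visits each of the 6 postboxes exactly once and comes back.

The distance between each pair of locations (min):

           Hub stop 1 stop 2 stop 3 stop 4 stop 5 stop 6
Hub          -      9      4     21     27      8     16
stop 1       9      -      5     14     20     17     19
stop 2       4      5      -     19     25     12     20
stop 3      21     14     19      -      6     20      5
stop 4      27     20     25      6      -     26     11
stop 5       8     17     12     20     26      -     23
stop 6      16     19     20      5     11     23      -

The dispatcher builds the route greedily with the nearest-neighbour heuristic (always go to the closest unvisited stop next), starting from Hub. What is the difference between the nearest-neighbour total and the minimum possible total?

From Hub: stop 2=4, stop 5=8, stop 1=9, stop 6=16, stop 3=21, stop 4=27 → choose stop 2 (4).
From stop 2: stop 1=5, stop 5=12, stop 3=19, stop 6=20, stop 4=25 → choose stop 1 (5).
From stop 1: stop 3=14, stop 5=17, stop 6=19, stop 4=20 → choose stop 3 (14).
From stop 3: stop 6=5, stop 4=6, stop 5=20 → choose stop 6 (5).
From stop 6: stop 4=11, stop 5=23 → choose stop 4 (11).
From stop 4: stop 5=26 → choose stop 5 (26).
NN route Hub → stop 2 → stop 1 → stop 3 → stop 6 → stop 4 → stop 5 → Hub costs 73.
Optimal: Hub → stop 2 → stop 1 → stop 3 → stop 4 → stop 6 → stop 5 → Hub costs 71 (by enumerating all 360 distinct tours).
Excess = 73 − 71 = 2.

The nearest-neighbour route is 2 min longer than optimal.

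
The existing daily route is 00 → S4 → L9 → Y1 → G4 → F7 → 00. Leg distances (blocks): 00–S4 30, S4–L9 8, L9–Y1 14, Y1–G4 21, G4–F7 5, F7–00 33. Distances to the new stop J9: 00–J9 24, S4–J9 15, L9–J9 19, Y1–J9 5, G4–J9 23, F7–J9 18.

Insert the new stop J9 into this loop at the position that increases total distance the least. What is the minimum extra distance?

Insertion cost between consecutive stops i–j is d(i,J9) + d(J9,j) − d(i,j):
  between 00 and S4: 24 + 15 − 30 = 9
  between S4 and L9: 15 + 19 − 8 = 26
  between L9 and Y1: 19 + 5 − 14 = 10
  between Y1 and G4: 5 + 23 − 21 = 7
  between G4 and F7: 23 + 18 − 5 = 36
  between F7 and 00: 18 + 24 − 33 = 9
Cheapest insertion is between Y1 and G4, adding 7.
New total = 111 + 7 = 118.

+7 blocks — insert J9 between Y1 and G4.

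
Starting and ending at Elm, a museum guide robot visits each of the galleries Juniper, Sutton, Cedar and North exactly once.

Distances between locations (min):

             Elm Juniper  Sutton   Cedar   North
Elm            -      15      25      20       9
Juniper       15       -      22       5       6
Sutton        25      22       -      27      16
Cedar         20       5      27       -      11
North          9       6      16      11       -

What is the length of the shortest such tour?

72 min — the shortest possible round trip.

With 4 stops there are 4!/2 = 12 distinct round trips (a route and its reverse cost the same).
Elm→Juniper→Sutton→Cedar→North→Elm: 15+22+27+11+9 = 84
Elm→Juniper→Sutton→North→Cedar→Elm: 15+22+16+11+20 = 84
Elm→Juniper→Cedar→Sutton→North→Elm: 15+5+27+16+9 = 72
Elm→Juniper→Cedar→North→Sutton→Elm: 15+5+11+16+25 = 72
Elm→Juniper→North→Sutton→Cedar→Elm: 15+6+16+27+20 = 84
Elm→Juniper→North→Cedar→Sutton→Elm: 15+6+11+27+25 = 84
Elm→Sutton→Juniper→Cedar→North→Elm: 25+22+5+11+9 = 72
Elm→Sutton→Juniper→North→Cedar→Elm: 25+22+6+11+20 = 84
Elm→Sutton→Cedar→Juniper→North→Elm: 25+27+5+6+9 = 72
Elm→Sutton→North→Juniper→Cedar→Elm: 25+16+6+5+20 = 72
Elm→Cedar→Juniper→Sutton→North→Elm: 20+5+22+16+9 = 72
Elm→Cedar→Sutton→Juniper→North→Elm: 20+27+22+6+9 = 84
The minimum is 72.
One optimal route: Elm → Juniper → Cedar → Sutton → North → Elm (or its reverse).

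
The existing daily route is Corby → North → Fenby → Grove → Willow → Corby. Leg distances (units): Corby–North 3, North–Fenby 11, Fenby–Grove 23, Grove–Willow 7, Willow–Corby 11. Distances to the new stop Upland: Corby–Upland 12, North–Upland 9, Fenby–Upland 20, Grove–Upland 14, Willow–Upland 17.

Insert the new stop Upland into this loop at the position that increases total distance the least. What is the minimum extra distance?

Minimum extra distance: 11, inserting Upland between Fenby and Grove.

Insertion cost between consecutive stops i–j is d(i,Upland) + d(Upland,j) − d(i,j):
  between Corby and North: 12 + 9 − 3 = 18
  between North and Fenby: 9 + 20 − 11 = 18
  between Fenby and Grove: 20 + 14 − 23 = 11
  between Grove and Willow: 14 + 17 − 7 = 24
  between Willow and Corby: 17 + 12 − 11 = 18
Cheapest insertion is between Fenby and Grove, adding 11.
New total = 55 + 11 = 66.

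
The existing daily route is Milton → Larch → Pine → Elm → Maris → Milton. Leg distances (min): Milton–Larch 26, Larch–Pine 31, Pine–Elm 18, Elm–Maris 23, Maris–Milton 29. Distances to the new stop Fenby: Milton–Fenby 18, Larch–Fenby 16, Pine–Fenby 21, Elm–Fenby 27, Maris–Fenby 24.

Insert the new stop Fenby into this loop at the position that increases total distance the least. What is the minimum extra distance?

Adding 6 min by placing Fenby on the Larch–Pine leg.

Insertion cost between consecutive stops i–j is d(i,Fenby) + d(Fenby,j) − d(i,j):
  between Milton and Larch: 18 + 16 − 26 = 8
  between Larch and Pine: 16 + 21 − 31 = 6
  between Pine and Elm: 21 + 27 − 18 = 30
  between Elm and Maris: 27 + 24 − 23 = 28
  between Maris and Milton: 24 + 18 − 29 = 13
Cheapest insertion is between Larch and Pine, adding 6.
New total = 127 + 6 = 133.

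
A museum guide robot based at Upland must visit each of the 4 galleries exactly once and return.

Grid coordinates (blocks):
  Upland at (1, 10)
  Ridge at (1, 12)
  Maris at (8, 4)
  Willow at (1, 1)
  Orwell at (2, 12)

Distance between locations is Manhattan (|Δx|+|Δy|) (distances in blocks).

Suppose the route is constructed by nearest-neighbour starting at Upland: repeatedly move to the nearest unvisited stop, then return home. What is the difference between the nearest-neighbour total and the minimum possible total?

2 blocks longer than the optimal tour.

Upland: Ridge=2, Orwell=3, Willow=9, Maris=13 ⇒ Ridge
Ridge: Orwell=1, Willow=11, Maris=15 ⇒ Orwell
Orwell: Willow=12, Maris=14 ⇒ Willow
Willow: Maris=10 ⇒ Maris
NN route Upland → Ridge → Orwell → Willow → Maris → Upland costs 38.
Optimal: Upland → Ridge → Orwell → Maris → Willow → Upland costs 36 (by enumerating all 12 distinct tours).
Excess = 38 − 36 = 2.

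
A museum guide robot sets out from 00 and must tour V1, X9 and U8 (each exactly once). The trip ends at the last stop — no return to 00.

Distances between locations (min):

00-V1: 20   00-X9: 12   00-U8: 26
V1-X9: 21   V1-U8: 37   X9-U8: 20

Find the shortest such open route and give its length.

There are 3! = 6 possible orderings.
00→V1→X9→U8: 20+21+20 = 61
00→V1→U8→X9: 20+37+20 = 77
00→X9→V1→U8: 12+21+37 = 70
00→X9→U8→V1: 12+20+37 = 69
00→U8→V1→X9: 26+37+21 = 84
00→U8→X9→V1: 26+20+21 = 67
The minimum is 61.
One shortest path: 00 → V1 → X9 → U8.

61 min — the minimum one-way total.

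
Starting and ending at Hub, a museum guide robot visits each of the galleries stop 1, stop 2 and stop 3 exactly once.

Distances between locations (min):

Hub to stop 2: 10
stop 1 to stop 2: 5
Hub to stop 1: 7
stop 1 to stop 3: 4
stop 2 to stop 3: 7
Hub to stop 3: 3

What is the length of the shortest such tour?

Hub→stop 1→stop 2→stop 3→Hub: 7+5+7+3 = 22
Hub→stop 1→stop 3→stop 2→Hub: 7+4+7+10 = 28
Hub→stop 2→stop 1→stop 3→Hub: 10+5+4+3 = 22
The minimum is 22.
One optimal route: Hub → stop 1 → stop 2 → stop 3 → Hub (or its reverse).

Shortest round trip = 22 min.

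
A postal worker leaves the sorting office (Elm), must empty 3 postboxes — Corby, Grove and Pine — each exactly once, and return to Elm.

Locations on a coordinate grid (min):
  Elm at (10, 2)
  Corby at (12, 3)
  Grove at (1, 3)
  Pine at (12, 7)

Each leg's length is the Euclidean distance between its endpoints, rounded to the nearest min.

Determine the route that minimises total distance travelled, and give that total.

Minimum total distance: 27 min.

There are 3 distinct closed tours to check (reversals are equivalent).
Elm - Corby - Grove - Pine - Elm: 2+11+12+5 = 30
Elm - Corby - Pine - Grove - Elm: 2+4+12+9 = 27
Elm - Grove - Corby - Pine - Elm: 9+11+4+5 = 29
The minimum is 27.
One optimal route: Elm → Corby → Pine → Grove → Elm (or its reverse).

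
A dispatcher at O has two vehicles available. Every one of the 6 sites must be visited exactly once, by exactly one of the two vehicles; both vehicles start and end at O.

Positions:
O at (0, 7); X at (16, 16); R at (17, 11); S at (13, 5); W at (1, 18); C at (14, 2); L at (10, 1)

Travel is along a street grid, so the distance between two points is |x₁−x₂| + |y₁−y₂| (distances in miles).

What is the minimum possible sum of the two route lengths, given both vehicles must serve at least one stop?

90 miles — the smallest possible combined total.

Check every non-empty split of the stops between the two vehicles; for each half take its own optimal tour:
  {X} + {R, S, W, C, L}: 50 + 70 = 120
  {R} + {X, S, W, C, L}: 42 + 68 = 110
  {X, R} + {S, W, C, L}: 52 + 62 = 114
  {S} + {X, R, W, C, L}: 30 + 68 = 98
  {X, S} + {R, W, C, L}: 54 + 68 = 122
  {R, S} + {X, W, C, L}: 46 + 66 = 112
  … (31 splits in total)
  {W} + {X, R, S, C, L}: 24 + 66 = 90  ← best
Best: vehicle 1 O → W → O = 24; vehicle 2 O → X → R → S → C → L → O = 66; combined 90.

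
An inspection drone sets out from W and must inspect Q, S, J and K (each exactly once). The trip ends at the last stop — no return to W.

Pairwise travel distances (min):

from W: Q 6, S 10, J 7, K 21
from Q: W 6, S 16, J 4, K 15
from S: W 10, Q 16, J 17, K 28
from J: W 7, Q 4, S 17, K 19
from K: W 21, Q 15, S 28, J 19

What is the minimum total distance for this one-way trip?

Shortest open route: 46 min.

There are 4! = 24 possible orderings.
W→Q→S→J→K: 6+16+17+19 = 58
W→Q→S→K→J: 6+16+28+19 = 69
W→Q→J→S→K: 6+4+17+28 = 55
W→Q→J→K→S: 6+4+19+28 = 57
W→Q→K→S→J: 6+15+28+17 = 66
W→Q→K→J→S: 6+15+19+17 = 57
W→S→Q→J→K: 10+16+4+19 = 49
W→S→Q→K→J: 10+16+15+19 = 60
W→S→J→Q→K: 10+17+4+15 = 46
W→S→J→K→Q: 10+17+19+15 = 61
W→S→K→Q→J: 10+28+15+4 = 57
W→S→K→J→Q: 10+28+19+4 = 61
W→J→Q→S→K: 7+4+16+28 = 55
W→J→Q→K→S: 7+4+15+28 = 54
… (10 more)
The minimum is 46.
One shortest path: W → S → J → Q → K.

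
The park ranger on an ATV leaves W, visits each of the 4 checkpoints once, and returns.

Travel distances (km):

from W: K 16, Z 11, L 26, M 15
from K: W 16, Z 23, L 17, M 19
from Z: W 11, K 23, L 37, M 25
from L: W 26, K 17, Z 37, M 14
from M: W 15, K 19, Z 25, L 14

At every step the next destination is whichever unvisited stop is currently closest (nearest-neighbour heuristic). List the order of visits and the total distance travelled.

W → [Z:11 / M:15 / K:16 / L:26] → Z (11)
Z → [K:23 / M:25 / L:37] → K (23)
K → [L:17 / M:19] → L (17)
L → [M:14] → M (14)
Return M→W: 15.
Total = 11 + 23 + 17 + 14 + 15 = 80.

Nearest-neighbour total = 80 km; route W → Z → K → L → M → W.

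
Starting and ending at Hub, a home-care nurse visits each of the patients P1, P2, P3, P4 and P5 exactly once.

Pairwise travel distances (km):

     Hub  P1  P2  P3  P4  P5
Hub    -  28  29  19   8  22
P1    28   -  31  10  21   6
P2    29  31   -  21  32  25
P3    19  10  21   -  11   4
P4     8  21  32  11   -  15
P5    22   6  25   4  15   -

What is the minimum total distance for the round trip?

Hub - P1 - P2 - P3 - P4 - P5 - Hub: 28+31+21+11+15+22 = 128
Hub - P1 - P2 - P3 - P5 - P4 - Hub: 28+31+21+4+15+8 = 107
Hub - P1 - P2 - P4 - P3 - P5 - Hub: 28+31+32+11+4+22 = 128
Hub - P1 - P2 - P4 - P5 - P3 - Hub: 28+31+32+15+4+19 = 129
Hub - P1 - P2 - P5 - P3 - P4 - Hub: 28+31+25+4+11+8 = 107
Hub - P1 - P2 - P5 - P4 - P3 - Hub: 28+31+25+15+11+19 = 129
Hub - P1 - P3 - P2 - P4 - P5 - Hub: 28+10+21+32+15+22 = 128
Hub - P1 - P3 - P2 - P5 - P4 - Hub: 28+10+21+25+15+8 = 107
Hub - P1 - P3 - P4 - P2 - P5 - Hub: 28+10+11+32+25+22 = 128
Hub - P1 - P3 - P4 - P5 - P2 - Hub: 28+10+11+15+25+29 = 118
Hub - P1 - P3 - P5 - P2 - P4 - Hub: 28+10+4+25+32+8 = 107
Hub - P1 - P3 - P5 - P4 - P2 - Hub: 28+10+4+15+32+29 = 118
Hub - P1 - P4 - P2 - P3 - P5 - Hub: 28+21+32+21+4+22 = 128
Hub - P1 - P4 - P2 - P5 - P3 - Hub: 28+21+32+25+4+19 = 129
… (46 more)
Hub - P2 - P1 - P5 - P3 - P4 - Hub: 29+31+6+4+11+8 = 89  ← best
The minimum is 89.
One optimal route: Hub → P2 → P1 → P5 → P3 → P4 → Hub (or its reverse).

Shortest round trip = 89 km.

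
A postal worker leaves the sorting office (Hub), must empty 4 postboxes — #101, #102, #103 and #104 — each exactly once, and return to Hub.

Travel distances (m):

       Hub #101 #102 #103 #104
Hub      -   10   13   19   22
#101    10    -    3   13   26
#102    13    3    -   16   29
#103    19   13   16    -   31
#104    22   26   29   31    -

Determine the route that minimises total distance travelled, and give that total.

82 m — the shortest possible round trip.

With 4 stops there are 4!/2 = 12 distinct round trips (a route and its reverse cost the same).
Hub - #101 - #102 - #103 - #104 - Hub: 10+3+16+31+22 = 82
Hub - #101 - #102 - #104 - #103 - Hub: 10+3+29+31+19 = 92
Hub - #101 - #103 - #102 - #104 - Hub: 10+13+16+29+22 = 90
Hub - #101 - #103 - #104 - #102 - Hub: 10+13+31+29+13 = 96
Hub - #101 - #104 - #102 - #103 - Hub: 10+26+29+16+19 = 100
Hub - #101 - #104 - #103 - #102 - Hub: 10+26+31+16+13 = 96
Hub - #102 - #101 - #103 - #104 - Hub: 13+3+13+31+22 = 82
Hub - #102 - #101 - #104 - #103 - Hub: 13+3+26+31+19 = 92
Hub - #102 - #103 - #101 - #104 - Hub: 13+16+13+26+22 = 90
Hub - #102 - #104 - #101 - #103 - Hub: 13+29+26+13+19 = 100
Hub - #103 - #101 - #102 - #104 - Hub: 19+13+3+29+22 = 86
Hub - #103 - #102 - #101 - #104 - Hub: 19+16+3+26+22 = 86
The minimum is 82.
One optimal route: Hub → #101 → #102 → #103 → #104 → Hub (or its reverse).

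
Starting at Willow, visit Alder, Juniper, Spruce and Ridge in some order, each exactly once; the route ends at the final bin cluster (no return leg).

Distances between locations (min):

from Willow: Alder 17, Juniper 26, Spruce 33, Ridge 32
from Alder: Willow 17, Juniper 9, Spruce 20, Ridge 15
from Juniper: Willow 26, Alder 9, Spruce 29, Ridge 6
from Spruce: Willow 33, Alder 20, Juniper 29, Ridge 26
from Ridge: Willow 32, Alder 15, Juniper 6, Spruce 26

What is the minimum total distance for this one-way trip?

There are 4! = 24 possible orderings.
Willow - Alder - Juniper - Spruce - Ridge: 17+9+29+26 = 81
Willow - Alder - Juniper - Ridge - Spruce: 17+9+6+26 = 58
Willow - Alder - Spruce - Juniper - Ridge: 17+20+29+6 = 72
Willow - Alder - Spruce - Ridge - Juniper: 17+20+26+6 = 69
Willow - Alder - Ridge - Juniper - Spruce: 17+15+6+29 = 67
Willow - Alder - Ridge - Spruce - Juniper: 17+15+26+29 = 87
Willow - Juniper - Alder - Spruce - Ridge: 26+9+20+26 = 81
Willow - Juniper - Alder - Ridge - Spruce: 26+9+15+26 = 76
Willow - Juniper - Spruce - Alder - Ridge: 26+29+20+15 = 90
Willow - Juniper - Spruce - Ridge - Alder: 26+29+26+15 = 96
Willow - Juniper - Ridge - Alder - Spruce: 26+6+15+20 = 67
Willow - Juniper - Ridge - Spruce - Alder: 26+6+26+20 = 78
Willow - Spruce - Alder - Juniper - Ridge: 33+20+9+6 = 68
Willow - Spruce - Alder - Ridge - Juniper: 33+20+15+6 = 74
… (10 more)
The minimum is 58.
One shortest path: Willow → Alder → Juniper → Ridge → Spruce.

Minimum one-way distance = 58 min.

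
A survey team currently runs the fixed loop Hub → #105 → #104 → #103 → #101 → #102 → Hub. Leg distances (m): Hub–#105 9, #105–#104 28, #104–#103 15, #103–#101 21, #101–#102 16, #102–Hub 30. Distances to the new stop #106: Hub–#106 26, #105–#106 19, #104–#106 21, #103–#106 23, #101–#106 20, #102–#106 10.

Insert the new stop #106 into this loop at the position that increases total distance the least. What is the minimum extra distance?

Minimum extra distance: 6 m, inserting #106 between #102 and Hub.

Insertion cost between consecutive stops i–j is d(i,#106) + d(#106,j) − d(i,j):
  between Hub and #105: 26 + 19 − 9 = 36
  between #105 and #104: 19 + 21 − 28 = 12
  between #104 and #103: 21 + 23 − 15 = 29
  between #103 and #101: 23 + 20 − 21 = 22
  between #101 and #102: 20 + 10 − 16 = 14
  between #102 and Hub: 10 + 26 − 30 = 6
Cheapest insertion is between #102 and Hub, adding 6.
New total = 119 + 6 = 125.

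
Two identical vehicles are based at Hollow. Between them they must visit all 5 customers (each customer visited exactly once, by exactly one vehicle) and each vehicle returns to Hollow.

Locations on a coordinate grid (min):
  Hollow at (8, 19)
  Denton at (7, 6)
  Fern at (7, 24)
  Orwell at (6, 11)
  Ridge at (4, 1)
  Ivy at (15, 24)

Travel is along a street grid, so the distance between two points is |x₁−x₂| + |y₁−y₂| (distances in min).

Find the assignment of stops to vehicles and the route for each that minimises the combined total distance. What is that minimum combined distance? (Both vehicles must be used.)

There are 2^4 − 1 = 15 ways to divide the 5 stops into two non-empty groups. For each, the best each vehicle can do is its own shortest tour through its group:
  {Denton} + {Fern, Orwell, Ridge, Ivy}: 28 + 68 = 96
  {Fern} + {Denton, Orwell, Ridge, Ivy}: 12 + 68 = 80
  {Denton, Fern} + {Orwell, Ridge, Ivy}: 38 + 68 = 106
  {Orwell} + {Denton, Fern, Ridge, Ivy}: 20 + 68 = 88
  {Denton, Orwell} + {Fern, Ridge, Ivy}: 30 + 68 = 98
  {Fern, Orwell} + {Denton, Ridge, Ivy}: 30 + 68 = 98
  … (15 splits in total)
  {Denton, Orwell, Ridge} + {Fern, Ivy}: 44 + 26 = 70  ← best
Best: vehicle 1 Hollow → Denton → Ridge → Orwell → Hollow = 44; vehicle 2 Hollow → Fern → Ivy → Hollow = 26; combined 70.

70 min — the smallest possible combined total.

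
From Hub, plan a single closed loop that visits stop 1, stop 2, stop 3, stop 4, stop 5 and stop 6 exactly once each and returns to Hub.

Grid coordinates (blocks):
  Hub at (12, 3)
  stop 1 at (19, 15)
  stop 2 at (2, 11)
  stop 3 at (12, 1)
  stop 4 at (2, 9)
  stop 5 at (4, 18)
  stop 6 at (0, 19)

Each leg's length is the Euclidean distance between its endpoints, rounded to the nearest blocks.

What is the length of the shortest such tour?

Hub-stop 1-stop 2-stop 3-stop 4-stop 5-stop 6-Hub: 14+17+14+13+9+4+20 = 91
Hub-stop 1-stop 2-stop 3-stop 4-stop 6-stop 5-Hub: 14+17+14+13+10+4+17 = 89
Hub-stop 1-stop 2-stop 3-stop 5-stop 4-stop 6-Hub: 14+17+14+19+9+10+20 = 103
Hub-stop 1-stop 2-stop 3-stop 5-stop 6-stop 4-Hub: 14+17+14+19+4+10+12 = 90
Hub-stop 1-stop 2-stop 3-stop 6-stop 4-stop 5-Hub: 14+17+14+22+10+9+17 = 103
Hub-stop 1-stop 2-stop 3-stop 6-stop 5-stop 4-Hub: 14+17+14+22+4+9+12 = 92
Hub-stop 1-stop 2-stop 4-stop 3-stop 5-stop 6-Hub: 14+17+2+13+19+4+20 = 89
Hub-stop 1-stop 2-stop 4-stop 3-stop 6-stop 5-Hub: 14+17+2+13+22+4+17 = 89
… (352 more)
Hub-stop 1-stop 5-stop 6-stop 2-stop 4-stop 3-Hub: 14+15+4+8+2+13+2 = 58  ← best
The minimum is 58.
One optimal route: Hub → stop 1 → stop 5 → stop 6 → stop 2 → stop 4 → stop 3 → Hub (or its reverse).

Shortest round trip = 58 blocks.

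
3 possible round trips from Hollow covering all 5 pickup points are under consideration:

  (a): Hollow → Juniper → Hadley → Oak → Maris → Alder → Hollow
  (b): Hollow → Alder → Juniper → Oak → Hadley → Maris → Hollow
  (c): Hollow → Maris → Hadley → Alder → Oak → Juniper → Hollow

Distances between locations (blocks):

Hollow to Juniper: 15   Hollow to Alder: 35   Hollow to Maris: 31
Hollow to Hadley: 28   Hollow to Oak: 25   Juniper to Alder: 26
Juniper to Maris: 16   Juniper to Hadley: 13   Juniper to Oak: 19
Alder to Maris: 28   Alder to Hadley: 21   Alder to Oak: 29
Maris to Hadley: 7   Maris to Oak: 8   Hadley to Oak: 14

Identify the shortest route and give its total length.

Shortest is (a), total 113 blocks.

(a): 15 + 13 + 14 + 8 + 28 + 35 = 113
(b): 35 + 26 + 19 + 14 + 7 + 31 = 132
(c): 31 + 7 + 21 + 29 + 19 + 15 = 122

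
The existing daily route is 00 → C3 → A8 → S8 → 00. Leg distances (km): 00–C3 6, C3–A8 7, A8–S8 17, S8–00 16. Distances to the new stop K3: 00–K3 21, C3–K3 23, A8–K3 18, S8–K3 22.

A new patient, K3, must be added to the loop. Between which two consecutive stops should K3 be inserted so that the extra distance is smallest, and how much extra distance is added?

Insertion cost between consecutive stops i–j is d(i,K3) + d(K3,j) − d(i,j):
  between 00 and C3: 21 + 23 − 6 = 38
  between C3 and A8: 23 + 18 − 7 = 34
  between A8 and S8: 18 + 22 − 17 = 23
  between S8 and 00: 22 + 21 − 16 = 27
Cheapest insertion is between A8 and S8, adding 23.
New total = 46 + 23 = 69.

+23 km — insert K3 between A8 and S8.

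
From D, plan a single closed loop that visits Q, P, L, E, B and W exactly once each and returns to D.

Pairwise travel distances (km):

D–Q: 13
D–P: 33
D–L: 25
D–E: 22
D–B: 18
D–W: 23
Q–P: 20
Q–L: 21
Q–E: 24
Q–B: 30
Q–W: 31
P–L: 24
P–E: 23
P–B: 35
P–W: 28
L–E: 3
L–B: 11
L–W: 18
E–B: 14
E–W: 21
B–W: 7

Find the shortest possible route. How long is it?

Shortest round trip = 100 km.

D - Q - P - L - E - B - W - D: 13+20+24+3+14+7+23 = 104
D - Q - P - L - E - W - B - D: 13+20+24+3+21+7+18 = 106
D - Q - P - L - B - E - W - D: 13+20+24+11+14+21+23 = 126
D - Q - P - L - B - W - E - D: 13+20+24+11+7+21+22 = 118
D - Q - P - L - W - E - B - D: 13+20+24+18+21+14+18 = 128
D - Q - P - L - W - B - E - D: 13+20+24+18+7+14+22 = 118
D - Q - P - E - L - B - W - D: 13+20+23+3+11+7+23 = 100
D - Q - P - E - L - W - B - D: 13+20+23+3+18+7+18 = 102
… (352 more)
The minimum is 100.
One optimal route: D → Q → P → E → L → B → W → D (or its reverse).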